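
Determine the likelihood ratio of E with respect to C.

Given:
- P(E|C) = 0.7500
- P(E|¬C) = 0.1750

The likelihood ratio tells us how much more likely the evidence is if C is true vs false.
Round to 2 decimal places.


Likelihood Ratio (LR) = P(E|C) / P(E|¬C)

LR = 0.7500 / 0.1750
   = 4.29

The evidence is 4.29 times more likely if C is true than if C is false.
Since LR > 1, the evidence supports C over ¬C.


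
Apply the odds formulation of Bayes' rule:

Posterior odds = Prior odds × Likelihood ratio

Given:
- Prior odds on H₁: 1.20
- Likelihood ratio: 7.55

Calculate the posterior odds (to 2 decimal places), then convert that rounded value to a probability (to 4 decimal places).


Step 1: Calculate posterior odds
Posterior odds = Prior odds × LR
               = 1.20 × 7.55
               = 9.06

Step 2: Convert to probability
P(H₁|E) = Posterior odds / (1 + Posterior odds)
       = 9.06 / (1 + 9.06)
       = 9.06 / 10.06
       = 0.9006

The evidence increased P(H₁) from 0.5455 to 0.9006.


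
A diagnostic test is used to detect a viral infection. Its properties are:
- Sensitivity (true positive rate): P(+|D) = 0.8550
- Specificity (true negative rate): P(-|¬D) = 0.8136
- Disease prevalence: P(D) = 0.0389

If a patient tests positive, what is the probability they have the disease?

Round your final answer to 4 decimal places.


Let D = has disease, + = positive test

Given:
- P(D) = 0.0389 (prevalence)
- P(+|D) = 0.8550 (sensitivity)
- P(-|¬D) = 0.8136 (specificity)
- P(+|¬D) = 0.1864 (false positive rate = 1 - specificity)

Step 1: Find P(+)
P(+) = P(+|D)P(D) + P(+|¬D)P(¬D)
     = 0.8550 × 0.0389 + 0.1864 × 0.9611
     = 0.03325950 + 0.17914904
     = 0.21240854

Step 2: Apply Bayes' theorem for P(D|+)
P(D|+) = P(+|D)P(D) / P(+)
       = 0.03325950 / 0.21240854
       = 0.1566


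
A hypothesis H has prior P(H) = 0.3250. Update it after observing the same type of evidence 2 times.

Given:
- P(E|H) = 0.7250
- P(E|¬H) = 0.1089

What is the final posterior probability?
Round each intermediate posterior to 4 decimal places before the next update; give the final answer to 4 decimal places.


Sequential Bayesian updating:

Initial prior: P(H) = 0.3250

Update 1:
  P(E) = 0.7250 × 0.3250 + 0.1089 × 0.6750 = 0.23562500 + 0.07350750 = 0.30913250
  P(H|E) = 0.23562500 / 0.30913250 = 0.7622

Update 2:
  P(E) = 0.7250 × 0.7622 + 0.1089 × 0.2378 = 0.55259500 + 0.02589642 = 0.57849142
  P(H|E) = 0.55259500 / 0.57849142 = 0.9552

Final posterior: 0.9552


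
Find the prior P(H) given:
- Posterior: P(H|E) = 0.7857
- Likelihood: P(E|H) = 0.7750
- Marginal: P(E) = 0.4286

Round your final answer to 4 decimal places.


From Bayes' theorem: P(H|E) = P(E|H) × P(H) / P(E)

Rearranging for P(H):
P(H) = P(H|E) × P(E) / P(E|H)
     = 0.7857 × 0.4286 / 0.7750
     = 0.33675102 / 0.7750
     = 0.4345


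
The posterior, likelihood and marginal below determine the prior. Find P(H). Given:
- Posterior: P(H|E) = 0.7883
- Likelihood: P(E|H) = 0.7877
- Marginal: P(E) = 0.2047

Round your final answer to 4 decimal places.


From Bayes' theorem: P(H|E) = P(E|H) × P(H) / P(E)

Rearranging for P(H):
P(H) = P(H|E) × P(E) / P(E|H)
     = 0.7883 × 0.2047 / 0.7877
     = 0.16136501 / 0.7877
     = 0.2049


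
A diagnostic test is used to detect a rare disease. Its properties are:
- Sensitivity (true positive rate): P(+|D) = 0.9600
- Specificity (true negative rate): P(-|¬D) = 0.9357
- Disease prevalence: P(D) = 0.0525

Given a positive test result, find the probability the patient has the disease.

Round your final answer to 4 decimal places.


Let D = has disease, + = positive test

Given:
- P(D) = 0.0525 (prevalence)
- P(+|D) = 0.9600 (sensitivity)
- P(-|¬D) = 0.9357 (specificity)
- P(+|¬D) = 0.0643 (false positive rate = 1 - specificity)

Step 1: Find P(+)
P(+) = P(+|D)P(D) + P(+|¬D)P(¬D)
     = 0.9600 × 0.0525 + 0.0643 × 0.9475
     = 0.05040000 + 0.06092425
     = 0.11132425

Step 2: Apply Bayes' theorem for P(D|+)
P(D|+) = P(+|D)P(D) / P(+)
       = 0.05040000 / 0.11132425
       = 0.4527


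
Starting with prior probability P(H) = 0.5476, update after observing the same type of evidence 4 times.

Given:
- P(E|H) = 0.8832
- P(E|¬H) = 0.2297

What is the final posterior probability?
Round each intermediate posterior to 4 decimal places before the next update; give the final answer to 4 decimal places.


Sequential Bayesian updating:

Initial prior: P(H) = 0.5476

Update 1:
  P(E) = 0.8832 × 0.5476 + 0.2297 × 0.4524 = 0.48364032 + 0.10391628 = 0.58755660
  P(H|E) = 0.48364032 / 0.58755660 = 0.8231

Update 2:
  P(E) = 0.8832 × 0.8231 + 0.2297 × 0.1769 = 0.72696192 + 0.04063393 = 0.76759585
  P(H|E) = 0.72696192 / 0.76759585 = 0.9471

Update 3:
  P(E) = 0.8832 × 0.9471 + 0.2297 × 0.0529 = 0.83647872 + 0.01215113 = 0.84862985
  P(H|E) = 0.83647872 / 0.84862985 = 0.9857

Update 4:
  P(E) = 0.8832 × 0.9857 + 0.2297 × 0.0143 = 0.87057024 + 0.00328471 = 0.87385495
  P(H|E) = 0.87057024 / 0.87385495 = 0.9962

Final posterior: 0.9962


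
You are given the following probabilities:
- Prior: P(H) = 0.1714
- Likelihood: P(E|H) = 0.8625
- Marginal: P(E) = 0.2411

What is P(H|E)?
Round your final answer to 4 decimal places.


Using Bayes' theorem:

P(H|E) = P(E|H) × P(H) / P(E)
       = 0.8625 × 0.1714 / 0.2411
       = 0.14783250 / 0.2411
       = 0.6132

The evidence strengthens our belief in H.
Prior: 0.1714 → Posterior: 0.6132


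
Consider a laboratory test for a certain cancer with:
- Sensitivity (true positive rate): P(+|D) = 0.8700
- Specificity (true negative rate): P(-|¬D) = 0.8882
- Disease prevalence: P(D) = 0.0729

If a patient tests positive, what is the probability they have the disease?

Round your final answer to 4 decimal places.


Let D = has disease, + = positive test

Given:
- P(D) = 0.0729 (prevalence)
- P(+|D) = 0.8700 (sensitivity)
- P(-|¬D) = 0.8882 (specificity)
- P(+|¬D) = 0.1118 (false positive rate = 1 - specificity)

Step 1: Find P(+)
P(+) = P(+|D)P(D) + P(+|¬D)P(¬D)
     = 0.8700 × 0.0729 + 0.1118 × 0.9271
     = 0.06342300 + 0.10364978
     = 0.16707278

Step 2: Apply Bayes' theorem for P(D|+)
P(D|+) = P(+|D)P(D) / P(+)
       = 0.06342300 / 0.16707278
       = 0.3796


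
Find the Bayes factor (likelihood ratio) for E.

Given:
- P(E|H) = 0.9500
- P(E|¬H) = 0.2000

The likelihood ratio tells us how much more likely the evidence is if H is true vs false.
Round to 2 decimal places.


Likelihood Ratio (LR) = P(E|H) / P(E|¬H)

LR = 0.9500 / 0.2000
   = 4.75

The evidence is 4.75 times more likely if H is true than if H is false.
Because LR exceeds 1, E is evidence for H.


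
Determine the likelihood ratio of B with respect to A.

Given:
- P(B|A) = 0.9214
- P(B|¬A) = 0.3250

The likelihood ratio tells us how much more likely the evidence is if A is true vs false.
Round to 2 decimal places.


Likelihood Ratio (LR) = P(B|A) / P(B|¬A)

LR = 0.9214 / 0.3250
   = 2.84

The evidence is 2.84 times more likely if A is true than if A is false.
LR > 1, so observing B raises the odds in favor of A.


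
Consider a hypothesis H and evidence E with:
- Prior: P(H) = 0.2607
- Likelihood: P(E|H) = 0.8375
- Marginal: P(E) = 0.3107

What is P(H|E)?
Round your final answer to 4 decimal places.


Using Bayes' theorem:

P(H|E) = P(E|H) × P(H) / P(E)
       = 0.8375 × 0.2607 / 0.3107
       = 0.21833625 / 0.3107
       = 0.7027

The evidence strengthens our belief in H.
Prior: 0.2607 → Posterior: 0.7027


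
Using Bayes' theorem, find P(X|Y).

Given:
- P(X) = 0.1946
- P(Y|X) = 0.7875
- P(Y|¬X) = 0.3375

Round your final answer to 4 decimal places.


Bayes' theorem: P(X|Y) = P(Y|X) × P(X) / P(Y)

Step 1: Calculate P(Y) using law of total probability
P(Y) = P(Y|X)P(X) + P(Y|¬X)P(¬X)
     = 0.7875 × 0.1946 + 0.3375 × 0.8054
     = 0.15324750 + 0.27182250
     = 0.42507000

Step 2: Apply Bayes' theorem
P(X|Y) = P(Y|X) × P(X) / P(Y)
       = 0.15324750 / 0.42507000
       = 0.3605


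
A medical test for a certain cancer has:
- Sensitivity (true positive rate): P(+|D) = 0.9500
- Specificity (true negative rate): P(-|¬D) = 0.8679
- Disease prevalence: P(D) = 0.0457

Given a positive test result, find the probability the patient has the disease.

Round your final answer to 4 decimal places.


Let D = has disease, + = positive test

Given:
- P(D) = 0.0457 (prevalence)
- P(+|D) = 0.9500 (sensitivity)
- P(-|¬D) = 0.8679 (specificity)
- P(+|¬D) = 0.1321 (false positive rate = 1 - specificity)

Step 1: Find P(+)
P(+) = P(+|D)P(D) + P(+|¬D)P(¬D)
     = 0.9500 × 0.0457 + 0.1321 × 0.9543
     = 0.04341500 + 0.12606303
     = 0.16947803

Step 2: Apply Bayes' theorem for P(D|+)
P(D|+) = P(+|D)P(D) / P(+)
       = 0.04341500 / 0.16947803
       = 0.2562


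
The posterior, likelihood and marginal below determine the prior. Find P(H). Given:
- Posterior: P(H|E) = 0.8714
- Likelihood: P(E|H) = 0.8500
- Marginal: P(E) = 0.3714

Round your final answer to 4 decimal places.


From Bayes' theorem: P(H|E) = P(E|H) × P(H) / P(E)

Rearranging for P(H):
P(H) = P(H|E) × P(E) / P(E|H)
     = 0.8714 × 0.3714 / 0.8500
     = 0.32363796 / 0.8500
     = 0.3808


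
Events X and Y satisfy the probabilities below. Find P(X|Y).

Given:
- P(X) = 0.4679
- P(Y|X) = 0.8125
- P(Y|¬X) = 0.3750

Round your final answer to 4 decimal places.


Bayes' theorem: P(X|Y) = P(Y|X) × P(X) / P(Y)

Step 1: Calculate P(Y) using law of total probability
P(Y) = P(Y|X)P(X) + P(Y|¬X)P(¬X)
     = 0.8125 × 0.4679 + 0.3750 × 0.5321
     = 0.38016875 + 0.19953750
     = 0.57970625

Step 2: Apply Bayes' theorem
P(X|Y) = P(Y|X) × P(X) / P(Y)
       = 0.38016875 / 0.57970625
       = 0.6558


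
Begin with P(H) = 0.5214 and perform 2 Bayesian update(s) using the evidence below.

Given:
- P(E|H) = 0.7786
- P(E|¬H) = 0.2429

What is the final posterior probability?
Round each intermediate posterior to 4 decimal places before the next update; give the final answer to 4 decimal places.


Sequential Bayesian updating:

Initial prior: P(H) = 0.5214

Update 1:
  P(E) = 0.7786 × 0.5214 + 0.2429 × 0.4786 = 0.40596204 + 0.11625194 = 0.52221398
  P(H|E) = 0.40596204 / 0.52221398 = 0.7774

Update 2:
  P(E) = 0.7786 × 0.7774 + 0.2429 × 0.2226 = 0.60528364 + 0.05406954 = 0.65935318
  P(H|E) = 0.60528364 / 0.65935318 = 0.9180

Final posterior: 0.9180


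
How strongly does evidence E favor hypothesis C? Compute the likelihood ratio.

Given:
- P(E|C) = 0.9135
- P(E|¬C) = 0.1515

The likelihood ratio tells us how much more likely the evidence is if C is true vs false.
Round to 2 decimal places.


Likelihood Ratio (LR) = P(E|C) / P(E|¬C)

LR = 0.9135 / 0.1515
   = 6.03

The evidence is 6.03 times more likely if C is true than if C is false.
LR > 1, so observing E raises the odds in favor of C.


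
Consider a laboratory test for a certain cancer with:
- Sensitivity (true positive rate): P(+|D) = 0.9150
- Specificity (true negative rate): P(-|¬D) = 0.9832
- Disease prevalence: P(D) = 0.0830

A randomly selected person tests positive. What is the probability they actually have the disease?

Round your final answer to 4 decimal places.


Let D = has disease, + = positive test

Given:
- P(D) = 0.0830 (prevalence)
- P(+|D) = 0.9150 (sensitivity)
- P(-|¬D) = 0.9832 (specificity)
- P(+|¬D) = 0.0168 (false positive rate = 1 - specificity)

Step 1: Find P(+)
P(+) = P(+|D)P(D) + P(+|¬D)P(¬D)
     = 0.9150 × 0.0830 + 0.0168 × 0.9170
     = 0.07594500 + 0.01540560
     = 0.09135060

Step 2: Apply Bayes' theorem for P(D|+)
P(D|+) = P(+|D)P(D) / P(+)
       = 0.07594500 / 0.09135060
       = 0.8314


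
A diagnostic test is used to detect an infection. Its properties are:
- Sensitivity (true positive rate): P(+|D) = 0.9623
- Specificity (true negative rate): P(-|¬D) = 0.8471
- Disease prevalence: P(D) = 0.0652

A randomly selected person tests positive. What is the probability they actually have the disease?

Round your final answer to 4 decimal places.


Let D = has disease, + = positive test

Given:
- P(D) = 0.0652 (prevalence)
- P(+|D) = 0.9623 (sensitivity)
- P(-|¬D) = 0.8471 (specificity)
- P(+|¬D) = 0.1529 (false positive rate = 1 - specificity)

Step 1: Find P(+)
P(+) = P(+|D)P(D) + P(+|¬D)P(¬D)
     = 0.9623 × 0.0652 + 0.1529 × 0.9348
     = 0.06274196 + 0.14293092
     = 0.20567288

Step 2: Apply Bayes' theorem for P(D|+)
P(D|+) = P(+|D)P(D) / P(+)
       = 0.06274196 / 0.20567288
       = 0.3051


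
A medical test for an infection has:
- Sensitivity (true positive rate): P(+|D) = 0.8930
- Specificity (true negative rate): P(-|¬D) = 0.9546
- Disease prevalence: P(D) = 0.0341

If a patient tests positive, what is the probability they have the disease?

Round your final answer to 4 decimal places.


Let D = has disease, + = positive test

Given:
- P(D) = 0.0341 (prevalence)
- P(+|D) = 0.8930 (sensitivity)
- P(-|¬D) = 0.9546 (specificity)
- P(+|¬D) = 0.0454 (false positive rate = 1 - specificity)

Step 1: Find P(+)
P(+) = P(+|D)P(D) + P(+|¬D)P(¬D)
     = 0.8930 × 0.0341 + 0.0454 × 0.9659
     = 0.03045130 + 0.04385186
     = 0.07430316

Step 2: Apply Bayes' theorem for P(D|+)
P(D|+) = P(+|D)P(D) / P(+)
       = 0.03045130 / 0.07430316
       = 0.4098


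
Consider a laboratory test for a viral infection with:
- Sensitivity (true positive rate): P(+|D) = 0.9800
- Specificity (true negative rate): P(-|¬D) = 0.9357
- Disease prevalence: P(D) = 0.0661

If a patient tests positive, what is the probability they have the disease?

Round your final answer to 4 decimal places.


Let D = has disease, + = positive test

Given:
- P(D) = 0.0661 (prevalence)
- P(+|D) = 0.9800 (sensitivity)
- P(-|¬D) = 0.9357 (specificity)
- P(+|¬D) = 0.0643 (false positive rate = 1 - specificity)

Step 1: Find P(+)
P(+) = P(+|D)P(D) + P(+|¬D)P(¬D)
     = 0.9800 × 0.0661 + 0.0643 × 0.9339
     = 0.06477800 + 0.06004977
     = 0.12482777

Step 2: Apply Bayes' theorem for P(D|+)
P(D|+) = P(+|D)P(D) / P(+)
       = 0.06477800 / 0.12482777
       = 0.5189


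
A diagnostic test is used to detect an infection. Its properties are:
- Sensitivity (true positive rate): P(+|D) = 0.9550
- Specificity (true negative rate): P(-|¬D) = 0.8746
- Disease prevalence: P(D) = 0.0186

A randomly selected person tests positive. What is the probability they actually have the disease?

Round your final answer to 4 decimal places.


Let D = has disease, + = positive test

Given:
- P(D) = 0.0186 (prevalence)
- P(+|D) = 0.9550 (sensitivity)
- P(-|¬D) = 0.8746 (specificity)
- P(+|¬D) = 0.1254 (false positive rate = 1 - specificity)

Step 1: Find P(+)
P(+) = P(+|D)P(D) + P(+|¬D)P(¬D)
     = 0.9550 × 0.0186 + 0.1254 × 0.9814
     = 0.01776300 + 0.12306756
     = 0.14083056

Step 2: Apply Bayes' theorem for P(D|+)
P(D|+) = P(+|D)P(D) / P(+)
       = 0.01776300 / 0.14083056
       = 0.1261


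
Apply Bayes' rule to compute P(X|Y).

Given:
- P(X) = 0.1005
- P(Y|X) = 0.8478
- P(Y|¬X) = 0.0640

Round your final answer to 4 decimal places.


Bayes' theorem: P(X|Y) = P(Y|X) × P(X) / P(Y)

Step 1: Calculate P(Y) using law of total probability
P(Y) = P(Y|X)P(X) + P(Y|¬X)P(¬X)
     = 0.8478 × 0.1005 + 0.0640 × 0.8995
     = 0.08520390 + 0.05756800
     = 0.14277190

Step 2: Apply Bayes' theorem
P(X|Y) = P(Y|X) × P(X) / P(Y)
       = 0.08520390 / 0.14277190
       = 0.5968


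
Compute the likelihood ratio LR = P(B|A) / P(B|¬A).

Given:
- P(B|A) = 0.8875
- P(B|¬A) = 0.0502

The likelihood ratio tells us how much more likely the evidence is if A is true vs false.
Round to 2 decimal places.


Likelihood Ratio (LR) = P(B|A) / P(B|¬A)

LR = 0.8875 / 0.0502
   = 17.68

The evidence is 17.68 times more likely if A is true than if A is false.
Because LR exceeds 1, B is evidence for A.


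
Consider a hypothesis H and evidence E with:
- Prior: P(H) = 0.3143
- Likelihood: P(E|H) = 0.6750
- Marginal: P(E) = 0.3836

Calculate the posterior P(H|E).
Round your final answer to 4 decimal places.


Using Bayes' theorem:

P(H|E) = P(E|H) × P(H) / P(E)
       = 0.6750 × 0.3143 / 0.3836
       = 0.21215250 / 0.3836
       = 0.5531

The evidence strengthens our belief in H.
Prior: 0.3143 → Posterior: 0.5531


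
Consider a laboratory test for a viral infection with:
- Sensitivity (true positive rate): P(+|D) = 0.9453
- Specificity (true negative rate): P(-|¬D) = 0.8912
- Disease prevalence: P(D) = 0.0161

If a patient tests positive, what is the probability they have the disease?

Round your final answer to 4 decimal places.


Let D = has disease, + = positive test

Given:
- P(D) = 0.0161 (prevalence)
- P(+|D) = 0.9453 (sensitivity)
- P(-|¬D) = 0.8912 (specificity)
- P(+|¬D) = 0.1088 (false positive rate = 1 - specificity)

Step 1: Find P(+)
P(+) = P(+|D)P(D) + P(+|¬D)P(¬D)
     = 0.9453 × 0.0161 + 0.1088 × 0.9839
     = 0.01521933 + 0.10704832
     = 0.12226765

Step 2: Apply Bayes' theorem for P(D|+)
P(D|+) = P(+|D)P(D) / P(+)
       = 0.01521933 / 0.12226765
       = 0.1245


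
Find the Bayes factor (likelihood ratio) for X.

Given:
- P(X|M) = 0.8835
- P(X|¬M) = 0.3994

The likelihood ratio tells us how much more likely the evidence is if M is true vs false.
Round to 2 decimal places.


Likelihood Ratio (LR) = P(X|M) / P(X|¬M)

LR = 0.8835 / 0.3994
   = 2.21

The evidence is 2.21 times more likely if M is true than if M is false.
Since LR > 1, the evidence supports M over ¬M.


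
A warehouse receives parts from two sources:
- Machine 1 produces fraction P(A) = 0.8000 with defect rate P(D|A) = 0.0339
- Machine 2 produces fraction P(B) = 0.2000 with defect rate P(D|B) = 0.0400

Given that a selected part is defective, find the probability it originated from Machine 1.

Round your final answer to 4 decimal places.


Let A = from Machine 1, D = defective

Given:
- P(A) = 0.8000, P(B) = 0.2000
- P(D|A) = 0.0339, P(D|B) = 0.0400

Step 1: Find P(D)
P(D) = P(D|A)P(A) + P(D|B)P(B)
     = 0.0339 × 0.8000 + 0.0400 × 0.2000
     = 0.02712000 + 0.00800000
     = 0.03512000

Step 2: Apply Bayes' theorem
P(A|D) = P(D|A)P(A) / P(D)
       = 0.02712000 / 0.03512000
       = 0.7722


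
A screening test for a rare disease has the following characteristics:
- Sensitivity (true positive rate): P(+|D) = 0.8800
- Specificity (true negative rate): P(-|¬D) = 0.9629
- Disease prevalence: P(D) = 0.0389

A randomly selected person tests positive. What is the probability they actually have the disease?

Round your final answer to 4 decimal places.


Let D = has disease, + = positive test

Given:
- P(D) = 0.0389 (prevalence)
- P(+|D) = 0.8800 (sensitivity)
- P(-|¬D) = 0.9629 (specificity)
- P(+|¬D) = 0.0371 (false positive rate = 1 - specificity)

Step 1: Find P(+)
P(+) = P(+|D)P(D) + P(+|¬D)P(¬D)
     = 0.8800 × 0.0389 + 0.0371 × 0.9611
     = 0.03423200 + 0.03565681
     = 0.06988881

Step 2: Apply Bayes' theorem for P(D|+)
P(D|+) = P(+|D)P(D) / P(+)
       = 0.03423200 / 0.06988881
       = 0.4898


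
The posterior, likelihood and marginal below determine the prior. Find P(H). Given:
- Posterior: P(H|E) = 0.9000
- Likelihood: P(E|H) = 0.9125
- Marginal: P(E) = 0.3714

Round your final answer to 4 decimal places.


From Bayes' theorem: P(H|E) = P(E|H) × P(H) / P(E)

Rearranging for P(H):
P(H) = P(H|E) × P(E) / P(E|H)
     = 0.9000 × 0.3714 / 0.9125
     = 0.33426000 / 0.9125
     = 0.3663


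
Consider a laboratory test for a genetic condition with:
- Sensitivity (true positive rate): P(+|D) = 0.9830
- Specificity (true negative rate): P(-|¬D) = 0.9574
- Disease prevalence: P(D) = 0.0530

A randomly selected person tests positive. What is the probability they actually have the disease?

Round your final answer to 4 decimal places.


Let D = has disease, + = positive test

Given:
- P(D) = 0.0530 (prevalence)
- P(+|D) = 0.9830 (sensitivity)
- P(-|¬D) = 0.9574 (specificity)
- P(+|¬D) = 0.0426 (false positive rate = 1 - specificity)

Step 1: Find P(+)
P(+) = P(+|D)P(D) + P(+|¬D)P(¬D)
     = 0.9830 × 0.0530 + 0.0426 × 0.9470
     = 0.05209900 + 0.04034220
     = 0.09244120

Step 2: Apply Bayes' theorem for P(D|+)
P(D|+) = P(+|D)P(D) / P(+)
       = 0.05209900 / 0.09244120
       = 0.5636


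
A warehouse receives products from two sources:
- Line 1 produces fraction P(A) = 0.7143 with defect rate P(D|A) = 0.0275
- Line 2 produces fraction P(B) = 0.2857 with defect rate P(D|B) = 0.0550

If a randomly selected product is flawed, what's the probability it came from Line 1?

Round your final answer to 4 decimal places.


Let A = from Line 1, D = flawed

Given:
- P(A) = 0.7143, P(B) = 0.2857
- P(D|A) = 0.0275, P(D|B) = 0.0550

Step 1: Find P(D)
P(D) = P(D|A)P(A) + P(D|B)P(B)
     = 0.0275 × 0.7143 + 0.0550 × 0.2857
     = 0.01964325 + 0.01571350
     = 0.03535675

Step 2: Apply Bayes' theorem
P(A|D) = P(D|A)P(A) / P(D)
       = 0.01964325 / 0.03535675
       = 0.5556


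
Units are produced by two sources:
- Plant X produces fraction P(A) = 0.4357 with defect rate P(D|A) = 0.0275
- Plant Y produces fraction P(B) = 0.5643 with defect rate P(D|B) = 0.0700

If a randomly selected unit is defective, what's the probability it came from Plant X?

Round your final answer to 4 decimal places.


Let A = from Plant X, D = defective

Given:
- P(A) = 0.4357, P(B) = 0.5643
- P(D|A) = 0.0275, P(D|B) = 0.0700

Step 1: Find P(D)
P(D) = P(D|A)P(A) + P(D|B)P(B)
     = 0.0275 × 0.4357 + 0.0700 × 0.5643
     = 0.01198175 + 0.03950100
     = 0.05148275

Step 2: Apply Bayes' theorem
P(A|D) = P(D|A)P(A) / P(D)
       = 0.01198175 / 0.05148275
       = 0.2327


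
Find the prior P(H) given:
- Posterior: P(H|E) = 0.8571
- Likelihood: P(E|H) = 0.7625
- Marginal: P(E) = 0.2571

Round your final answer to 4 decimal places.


From Bayes' theorem: P(H|E) = P(E|H) × P(H) / P(E)

Rearranging for P(H):
P(H) = P(H|E) × P(E) / P(E|H)
     = 0.8571 × 0.2571 / 0.7625
     = 0.22036041 / 0.7625
     = 0.2890


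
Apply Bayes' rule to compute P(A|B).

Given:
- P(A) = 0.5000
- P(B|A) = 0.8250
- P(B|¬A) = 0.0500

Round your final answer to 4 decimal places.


Bayes' theorem: P(A|B) = P(B|A) × P(A) / P(B)

Step 1: Calculate P(B) using law of total probability
P(B) = P(B|A)P(A) + P(B|¬A)P(¬A)
     = 0.8250 × 0.5000 + 0.0500 × 0.5000
     = 0.41250000 + 0.02500000
     = 0.43750000

Step 2: Apply Bayes' theorem
P(A|B) = P(B|A) × P(A) / P(B)
       = 0.41250000 / 0.43750000
       = 0.9429


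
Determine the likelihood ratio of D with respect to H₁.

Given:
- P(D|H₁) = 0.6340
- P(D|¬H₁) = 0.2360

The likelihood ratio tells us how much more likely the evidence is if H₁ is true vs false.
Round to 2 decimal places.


Likelihood Ratio (LR) = P(D|H₁) / P(D|¬H₁)

LR = 0.6340 / 0.2360
   = 2.69

The evidence is 2.69 times more likely if H₁ is true than if H₁ is false.
Since LR > 1, the evidence supports H₁ over ¬H₁.


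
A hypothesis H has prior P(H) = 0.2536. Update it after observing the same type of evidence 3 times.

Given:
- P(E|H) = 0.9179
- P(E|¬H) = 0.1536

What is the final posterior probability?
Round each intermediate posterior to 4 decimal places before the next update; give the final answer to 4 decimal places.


Sequential Bayesian updating:

Initial prior: P(H) = 0.2536

Update 1:
  P(E) = 0.9179 × 0.2536 + 0.1536 × 0.7464 = 0.23277944 + 0.11464704 = 0.34742648
  P(H|E) = 0.23277944 / 0.34742648 = 0.6700

Update 2:
  P(E) = 0.9179 × 0.6700 + 0.1536 × 0.3300 = 0.61499300 + 0.05068800 = 0.66568100
  P(H|E) = 0.61499300 / 0.66568100 = 0.9239

Update 3:
  P(E) = 0.9179 × 0.9239 + 0.1536 × 0.0761 = 0.84804781 + 0.01168896 = 0.85973677
  P(H|E) = 0.84804781 / 0.85973677 = 0.9864

Final posterior: 0.9864


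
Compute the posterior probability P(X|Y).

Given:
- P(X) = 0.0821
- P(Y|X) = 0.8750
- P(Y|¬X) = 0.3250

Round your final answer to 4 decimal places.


Bayes' theorem: P(X|Y) = P(Y|X) × P(X) / P(Y)

Step 1: Calculate P(Y) using law of total probability
P(Y) = P(Y|X)P(X) + P(Y|¬X)P(¬X)
     = 0.8750 × 0.0821 + 0.3250 × 0.9179
     = 0.07183750 + 0.29831750
     = 0.37015500

Step 2: Apply Bayes' theorem
P(X|Y) = P(Y|X) × P(X) / P(Y)
       = 0.07183750 / 0.37015500
       = 0.1941


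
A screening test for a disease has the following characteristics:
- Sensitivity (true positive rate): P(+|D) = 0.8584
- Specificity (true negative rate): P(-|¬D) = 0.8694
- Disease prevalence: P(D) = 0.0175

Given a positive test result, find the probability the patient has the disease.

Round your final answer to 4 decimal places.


Let D = has disease, + = positive test

Given:
- P(D) = 0.0175 (prevalence)
- P(+|D) = 0.8584 (sensitivity)
- P(-|¬D) = 0.8694 (specificity)
- P(+|¬D) = 0.1306 (false positive rate = 1 - specificity)

Step 1: Find P(+)
P(+) = P(+|D)P(D) + P(+|¬D)P(¬D)
     = 0.8584 × 0.0175 + 0.1306 × 0.9825
     = 0.01502200 + 0.12831450
     = 0.14333650

Step 2: Apply Bayes' theorem for P(D|+)
P(D|+) = P(+|D)P(D) / P(+)
       = 0.01502200 / 0.14333650
       = 0.1048


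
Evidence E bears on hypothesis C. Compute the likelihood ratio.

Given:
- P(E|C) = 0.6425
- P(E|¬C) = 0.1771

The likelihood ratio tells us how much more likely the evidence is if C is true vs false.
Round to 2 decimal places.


Likelihood Ratio (LR) = P(E|C) / P(E|¬C)

LR = 0.6425 / 0.1771
   = 3.63

The evidence is 3.63 times more likely if C is true than if C is false.
LR > 1, so observing E raises the odds in favor of C.


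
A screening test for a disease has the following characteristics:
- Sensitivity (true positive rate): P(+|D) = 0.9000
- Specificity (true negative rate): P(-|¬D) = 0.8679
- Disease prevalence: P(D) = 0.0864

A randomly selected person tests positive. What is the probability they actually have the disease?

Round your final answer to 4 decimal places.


Let D = has disease, + = positive test

Given:
- P(D) = 0.0864 (prevalence)
- P(+|D) = 0.9000 (sensitivity)
- P(-|¬D) = 0.8679 (specificity)
- P(+|¬D) = 0.1321 (false positive rate = 1 - specificity)

Step 1: Find P(+)
P(+) = P(+|D)P(D) + P(+|¬D)P(¬D)
     = 0.9000 × 0.0864 + 0.1321 × 0.9136
     = 0.07776000 + 0.12068656
     = 0.19844656

Step 2: Apply Bayes' theorem for P(D|+)
P(D|+) = P(+|D)P(D) / P(+)
       = 0.07776000 / 0.19844656
       = 0.3918


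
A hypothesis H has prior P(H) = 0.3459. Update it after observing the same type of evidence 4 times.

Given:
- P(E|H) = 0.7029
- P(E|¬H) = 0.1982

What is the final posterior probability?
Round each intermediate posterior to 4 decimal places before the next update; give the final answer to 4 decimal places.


Sequential Bayesian updating:

Initial prior: P(H) = 0.3459

Update 1:
  P(E) = 0.7029 × 0.3459 + 0.1982 × 0.6541 = 0.24313311 + 0.12964262 = 0.37277573
  P(H|E) = 0.24313311 / 0.37277573 = 0.6522

Update 2:
  P(E) = 0.7029 × 0.6522 + 0.1982 × 0.3478 = 0.45843138 + 0.06893396 = 0.52736534
  P(H|E) = 0.45843138 / 0.52736534 = 0.8693

Update 3:
  P(E) = 0.7029 × 0.8693 + 0.1982 × 0.1307 = 0.61103097 + 0.02590474 = 0.63693571
  P(H|E) = 0.61103097 / 0.63693571 = 0.9593

Update 4:
  P(E) = 0.7029 × 0.9593 + 0.1982 × 0.0407 = 0.67429197 + 0.00806674 = 0.68235871
  P(H|E) = 0.67429197 / 0.68235871 = 0.9882

Final posterior: 0.9882


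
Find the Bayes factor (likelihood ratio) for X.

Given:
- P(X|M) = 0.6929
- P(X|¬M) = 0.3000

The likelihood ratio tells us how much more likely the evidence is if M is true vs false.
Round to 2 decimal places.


Likelihood Ratio (LR) = P(X|M) / P(X|¬M)

LR = 0.6929 / 0.3000
   = 2.31

The evidence is 2.31 times more likely if M is true than if M is false.
Since LR > 1, the evidence supports M over ¬M.


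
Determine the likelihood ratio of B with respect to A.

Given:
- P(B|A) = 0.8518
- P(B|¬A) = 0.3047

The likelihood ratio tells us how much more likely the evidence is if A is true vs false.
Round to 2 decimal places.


Likelihood Ratio (LR) = P(B|A) / P(B|¬A)

LR = 0.8518 / 0.3047
   = 2.80

The evidence is 2.80 times more likely if A is true than if A is false.
Since LR > 1, the evidence supports A over ¬A.


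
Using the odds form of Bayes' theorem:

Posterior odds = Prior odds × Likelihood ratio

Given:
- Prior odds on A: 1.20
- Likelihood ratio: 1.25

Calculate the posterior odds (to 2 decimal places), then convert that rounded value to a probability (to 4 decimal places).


Step 1: Calculate posterior odds
Posterior odds = Prior odds × LR
               = 1.20 × 1.25
               = 1.50

Step 2: Convert to probability
P(A|E) = Posterior odds / (1 + Posterior odds)
       = 1.50 / (1 + 1.50)
       = 1.50 / 2.50
       = 0.6000

The evidence increased P(A) from 0.5455 to 0.6000.


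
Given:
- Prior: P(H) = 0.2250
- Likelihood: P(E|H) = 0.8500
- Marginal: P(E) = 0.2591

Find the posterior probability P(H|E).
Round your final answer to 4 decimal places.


Using Bayes' theorem:

P(H|E) = P(E|H) × P(H) / P(E)
       = 0.8500 × 0.2250 / 0.2591
       = 0.19125000 / 0.2591
       = 0.7381

The evidence strengthens our belief in H.
Prior: 0.2250 → Posterior: 0.7381


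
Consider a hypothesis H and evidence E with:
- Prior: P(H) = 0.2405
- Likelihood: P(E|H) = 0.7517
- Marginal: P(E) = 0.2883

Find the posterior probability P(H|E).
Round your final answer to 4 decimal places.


Using Bayes' theorem:

P(H|E) = P(E|H) × P(H) / P(E)
       = 0.7517 × 0.2405 / 0.2883
       = 0.18078385 / 0.2883
       = 0.6271

The evidence strengthens our belief in H.
Prior: 0.2405 → Posterior: 0.6271


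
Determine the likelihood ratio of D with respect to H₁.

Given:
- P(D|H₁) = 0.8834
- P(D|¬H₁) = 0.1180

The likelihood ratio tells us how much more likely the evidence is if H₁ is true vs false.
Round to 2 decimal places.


Likelihood Ratio (LR) = P(D|H₁) / P(D|¬H₁)

LR = 0.8834 / 0.1180
   = 7.49

The evidence is 7.49 times more likely if H₁ is true than if H₁ is false.
Since LR > 1, the evidence supports H₁ over ¬H₁.


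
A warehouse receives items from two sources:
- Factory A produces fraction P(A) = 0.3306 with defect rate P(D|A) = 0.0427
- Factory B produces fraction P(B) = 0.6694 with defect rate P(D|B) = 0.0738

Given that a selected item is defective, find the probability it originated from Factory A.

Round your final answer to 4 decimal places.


Let A = from Factory A, D = defective

Given:
- P(A) = 0.3306, P(B) = 0.6694
- P(D|A) = 0.0427, P(D|B) = 0.0738

Step 1: Find P(D)
P(D) = P(D|A)P(A) + P(D|B)P(B)
     = 0.0427 × 0.3306 + 0.0738 × 0.6694
     = 0.01411662 + 0.04940172
     = 0.06351834

Step 2: Apply Bayes' theorem
P(A|D) = P(D|A)P(A) / P(D)
       = 0.01411662 / 0.06351834
       = 0.2222


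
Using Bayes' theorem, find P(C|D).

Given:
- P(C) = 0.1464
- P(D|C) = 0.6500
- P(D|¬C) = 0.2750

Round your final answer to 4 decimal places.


Bayes' theorem: P(C|D) = P(D|C) × P(C) / P(D)

Step 1: Calculate P(D) using law of total probability
P(D) = P(D|C)P(C) + P(D|¬C)P(¬C)
     = 0.6500 × 0.1464 + 0.2750 × 0.8536
     = 0.09516000 + 0.23474000
     = 0.32990000

Step 2: Apply Bayes' theorem
P(C|D) = P(D|C) × P(C) / P(D)
       = 0.09516000 / 0.32990000
       = 0.2885


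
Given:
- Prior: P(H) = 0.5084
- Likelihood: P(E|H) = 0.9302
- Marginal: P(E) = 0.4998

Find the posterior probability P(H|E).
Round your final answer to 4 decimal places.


Using Bayes' theorem:

P(H|E) = P(E|H) × P(H) / P(E)
       = 0.9302 × 0.5084 / 0.4998
       = 0.47291368 / 0.4998
       = 0.9462

The evidence strengthens our belief in H.
Prior: 0.5084 → Posterior: 0.9462


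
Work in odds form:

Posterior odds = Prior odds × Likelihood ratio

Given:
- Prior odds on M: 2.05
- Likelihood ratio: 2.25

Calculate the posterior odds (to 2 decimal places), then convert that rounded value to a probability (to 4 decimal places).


Step 1: Calculate posterior odds
Posterior odds = Prior odds × LR
               = 2.05 × 2.25
               = 4.61

Step 2: Convert to probability
P(M|E) = Posterior odds / (1 + Posterior odds)
       = 4.61 / (1 + 4.61)
       = 4.61 / 5.61
       = 0.8217

The evidence increased P(M) from 0.6721 to 0.8217.


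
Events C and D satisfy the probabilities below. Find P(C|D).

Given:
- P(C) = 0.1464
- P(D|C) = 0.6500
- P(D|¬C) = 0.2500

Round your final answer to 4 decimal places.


Bayes' theorem: P(C|D) = P(D|C) × P(C) / P(D)

Step 1: Calculate P(D) using law of total probability
P(D) = P(D|C)P(C) + P(D|¬C)P(¬C)
     = 0.6500 × 0.1464 + 0.2500 × 0.8536
     = 0.09516000 + 0.21340000
     = 0.30856000

Step 2: Apply Bayes' theorem
P(C|D) = P(D|C) × P(C) / P(D)
       = 0.09516000 / 0.30856000
       = 0.3084


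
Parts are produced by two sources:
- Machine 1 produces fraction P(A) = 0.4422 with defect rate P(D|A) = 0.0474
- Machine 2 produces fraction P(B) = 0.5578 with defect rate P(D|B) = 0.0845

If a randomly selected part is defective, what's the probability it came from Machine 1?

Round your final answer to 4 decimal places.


Let A = from Machine 1, D = defective

Given:
- P(A) = 0.4422, P(B) = 0.5578
- P(D|A) = 0.0474, P(D|B) = 0.0845

Step 1: Find P(D)
P(D) = P(D|A)P(A) + P(D|B)P(B)
     = 0.0474 × 0.4422 + 0.0845 × 0.5578
     = 0.02096028 + 0.04713410
     = 0.06809438

Step 2: Apply Bayes' theorem
P(A|D) = P(D|A)P(A) / P(D)
       = 0.02096028 / 0.06809438
       = 0.3078


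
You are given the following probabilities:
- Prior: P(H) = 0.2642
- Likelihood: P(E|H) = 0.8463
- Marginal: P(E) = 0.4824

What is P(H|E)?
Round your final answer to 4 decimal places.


Using Bayes' theorem:

P(H|E) = P(E|H) × P(H) / P(E)
       = 0.8463 × 0.2642 / 0.4824
       = 0.22359246 / 0.4824
       = 0.4635

The evidence strengthens our belief in H.
Prior: 0.2642 → Posterior: 0.4635


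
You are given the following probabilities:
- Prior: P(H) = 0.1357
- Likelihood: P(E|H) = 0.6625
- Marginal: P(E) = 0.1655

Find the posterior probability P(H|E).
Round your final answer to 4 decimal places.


Using Bayes' theorem:

P(H|E) = P(E|H) × P(H) / P(E)
       = 0.6625 × 0.1357 / 0.1655
       = 0.08990125 / 0.1655
       = 0.5432

The evidence strengthens our belief in H.
Prior: 0.1357 → Posterior: 0.5432


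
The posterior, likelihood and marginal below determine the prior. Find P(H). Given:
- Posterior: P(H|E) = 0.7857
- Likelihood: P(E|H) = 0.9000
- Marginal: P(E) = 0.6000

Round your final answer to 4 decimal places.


From Bayes' theorem: P(H|E) = P(E|H) × P(H) / P(E)

Rearranging for P(H):
P(H) = P(H|E) × P(E) / P(E|H)
     = 0.7857 × 0.6000 / 0.9000
     = 0.47142000 / 0.9000
     = 0.5238


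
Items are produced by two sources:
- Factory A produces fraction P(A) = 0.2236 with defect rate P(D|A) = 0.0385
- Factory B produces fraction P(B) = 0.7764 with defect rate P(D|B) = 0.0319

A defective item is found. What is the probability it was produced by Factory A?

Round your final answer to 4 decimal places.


Let A = from Factory A, D = defective

Given:
- P(A) = 0.2236, P(B) = 0.7764
- P(D|A) = 0.0385, P(D|B) = 0.0319

Step 1: Find P(D)
P(D) = P(D|A)P(A) + P(D|B)P(B)
     = 0.0385 × 0.2236 + 0.0319 × 0.7764
     = 0.00860860 + 0.02476716
     = 0.03337576

Step 2: Apply Bayes' theorem
P(A|D) = P(D|A)P(A) / P(D)
       = 0.00860860 / 0.03337576
       = 0.2579


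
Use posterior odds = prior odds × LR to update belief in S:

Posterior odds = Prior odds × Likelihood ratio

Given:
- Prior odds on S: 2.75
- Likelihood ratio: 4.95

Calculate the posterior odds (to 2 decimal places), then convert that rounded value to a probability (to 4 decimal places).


Step 1: Calculate posterior odds
Posterior odds = Prior odds × LR
               = 2.75 × 4.95
               = 13.61

Step 2: Convert to probability
P(S|E) = Posterior odds / (1 + Posterior odds)
       = 13.61 / (1 + 13.61)
       = 13.61 / 14.61
       = 0.9316

The evidence increased P(S) from 0.7333 to 0.9316.


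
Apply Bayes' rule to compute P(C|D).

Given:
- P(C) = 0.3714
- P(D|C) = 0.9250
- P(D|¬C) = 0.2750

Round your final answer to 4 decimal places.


Bayes' theorem: P(C|D) = P(D|C) × P(C) / P(D)

Step 1: Calculate P(D) using law of total probability
P(D) = P(D|C)P(C) + P(D|¬C)P(¬C)
     = 0.9250 × 0.3714 + 0.2750 × 0.6286
     = 0.34354500 + 0.17286500
     = 0.51641000

Step 2: Apply Bayes' theorem
P(C|D) = P(D|C) × P(C) / P(D)
       = 0.34354500 / 0.51641000
       = 0.6653


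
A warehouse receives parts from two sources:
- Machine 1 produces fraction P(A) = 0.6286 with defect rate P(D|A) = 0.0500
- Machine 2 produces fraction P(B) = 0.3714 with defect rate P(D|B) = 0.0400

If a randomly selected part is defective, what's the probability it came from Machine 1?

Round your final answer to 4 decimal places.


Let A = from Machine 1, D = defective

Given:
- P(A) = 0.6286, P(B) = 0.3714
- P(D|A) = 0.0500, P(D|B) = 0.0400

Step 1: Find P(D)
P(D) = P(D|A)P(A) + P(D|B)P(B)
     = 0.0500 × 0.6286 + 0.0400 × 0.3714
     = 0.03143000 + 0.01485600
     = 0.04628600

Step 2: Apply Bayes' theorem
P(A|D) = P(D|A)P(A) / P(D)
       = 0.03143000 / 0.04628600
       = 0.6790


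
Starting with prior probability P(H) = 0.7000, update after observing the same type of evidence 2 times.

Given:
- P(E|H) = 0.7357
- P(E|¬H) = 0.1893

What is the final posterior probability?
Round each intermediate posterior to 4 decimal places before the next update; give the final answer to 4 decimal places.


Sequential Bayesian updating:

Initial prior: P(H) = 0.7000

Update 1:
  P(E) = 0.7357 × 0.7000 + 0.1893 × 0.3000 = 0.51499000 + 0.05679000 = 0.57178000
  P(H|E) = 0.51499000 / 0.57178000 = 0.9007

Update 2:
  P(E) = 0.7357 × 0.9007 + 0.1893 × 0.0993 = 0.66264499 + 0.01879749 = 0.68144248
  P(H|E) = 0.66264499 / 0.68144248 = 0.9724

Final posterior: 0.9724


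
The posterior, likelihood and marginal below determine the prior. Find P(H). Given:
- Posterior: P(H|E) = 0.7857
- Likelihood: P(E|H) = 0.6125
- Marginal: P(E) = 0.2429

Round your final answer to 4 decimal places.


From Bayes' theorem: P(H|E) = P(E|H) × P(H) / P(E)

Rearranging for P(H):
P(H) = P(H|E) × P(E) / P(E|H)
     = 0.7857 × 0.2429 / 0.6125
     = 0.19084653 / 0.6125
     = 0.3116


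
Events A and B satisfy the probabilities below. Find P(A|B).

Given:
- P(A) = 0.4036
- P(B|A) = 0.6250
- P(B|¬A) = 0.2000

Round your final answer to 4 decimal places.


Bayes' theorem: P(A|B) = P(B|A) × P(A) / P(B)

Step 1: Calculate P(B) using law of total probability
P(B) = P(B|A)P(A) + P(B|¬A)P(¬A)
     = 0.6250 × 0.4036 + 0.2000 × 0.5964
     = 0.25225000 + 0.11928000
     = 0.37153000

Step 2: Apply Bayes' theorem
P(A|B) = P(B|A) × P(A) / P(B)
       = 0.25225000 / 0.37153000
       = 0.6789


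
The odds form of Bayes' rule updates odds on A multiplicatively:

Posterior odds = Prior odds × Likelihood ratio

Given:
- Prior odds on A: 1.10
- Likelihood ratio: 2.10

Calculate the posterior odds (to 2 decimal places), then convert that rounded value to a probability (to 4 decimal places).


Step 1: Calculate posterior odds
Posterior odds = Prior odds × LR
               = 1.10 × 2.10
               = 2.31

Step 2: Convert to probability
P(A|E) = Posterior odds / (1 + Posterior odds)
       = 2.31 / (1 + 2.31)
       = 2.31 / 3.31
       = 0.6979

The evidence increased P(A) from 0.5238 to 0.6979.


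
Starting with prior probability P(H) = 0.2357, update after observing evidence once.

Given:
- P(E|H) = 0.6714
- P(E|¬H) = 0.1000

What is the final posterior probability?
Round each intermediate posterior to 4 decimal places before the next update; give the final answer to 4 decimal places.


Sequential Bayesian updating:

Initial prior: P(H) = 0.2357

Update 1:
  P(E) = 0.6714 × 0.2357 + 0.1000 × 0.7643 = 0.15824898 + 0.07643000 = 0.23467898
  P(H|E) = 0.15824898 / 0.23467898 = 0.6743

Final posterior: 0.6743


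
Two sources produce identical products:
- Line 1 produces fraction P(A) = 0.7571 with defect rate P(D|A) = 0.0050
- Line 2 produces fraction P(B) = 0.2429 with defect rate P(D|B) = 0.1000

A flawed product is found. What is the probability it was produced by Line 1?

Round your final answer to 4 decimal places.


Let A = from Line 1, D = flawed

Given:
- P(A) = 0.7571, P(B) = 0.2429
- P(D|A) = 0.0050, P(D|B) = 0.1000

Step 1: Find P(D)
P(D) = P(D|A)P(A) + P(D|B)P(B)
     = 0.0050 × 0.7571 + 0.1000 × 0.2429
     = 0.00378550 + 0.02429000
     = 0.02807550

Step 2: Apply Bayes' theorem
P(A|D) = P(D|A)P(A) / P(D)
       = 0.00378550 / 0.02807550
       = 0.1348
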